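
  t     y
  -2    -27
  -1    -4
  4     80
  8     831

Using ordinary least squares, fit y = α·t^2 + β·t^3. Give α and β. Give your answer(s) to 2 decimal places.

Normal-equation sums: Σt^2·t^2 = 4369, Σt^2·t^3 = 33759, Σt^3·t^3 = 266305.
Right-hand side: Σt^2·y = 54352, Σt^3·y = 430812.
XᵀX·[α, β]ᵀ = Xᵀy becomes [[4369, 33759]; [33759, 266305]]·[α, β]ᵀ = [54352, 430812]ᵀ.
Determinant 4369·266305 − 33759² = 23816464.
α = (54352·266305 − 33759·430812)/23816464 = -17393237/5954116; β = (4369·430812 − 33759·54352)/23816464 = 11837115/5954116.

α = -2.92, β = 1.99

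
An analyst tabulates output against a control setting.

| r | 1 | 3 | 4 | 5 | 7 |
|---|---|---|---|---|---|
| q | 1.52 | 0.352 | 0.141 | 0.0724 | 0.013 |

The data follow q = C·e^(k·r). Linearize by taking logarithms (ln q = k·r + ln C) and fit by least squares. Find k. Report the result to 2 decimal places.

k = -0.79

Taking logs, ln q = k·r + ln C, so regress ln q on r.
AᵀA = [[100.0000, 20.0000]; [20.0000, 5]], rhs = [-54.0770, -9.5528]ᵀ  (here Σr = 20.0000, Σ(r)² = 100.0000, Σln q = -9.5528, Σr·ln q = -54.0770).
Solving (det = 100.0000): k = -0.79330, ln C = 1.26264.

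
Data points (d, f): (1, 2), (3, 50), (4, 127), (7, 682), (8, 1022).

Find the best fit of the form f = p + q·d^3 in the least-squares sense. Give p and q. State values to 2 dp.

p = -1.75, q = 2.00

Compute the Gram sums: Σ1 = 5, Σd^3 = 947, Σd^3·d^3 = 384619.
And Σf = 1883, Σd^3·f = 766670.
Normal equations: [[5, 947]; [947, 384619]]·[p, q]ᵀ = [1883, 766670]ᵀ.
Eliminating q: 384619·(row 1) − 947·(row 2) gives 1026286·p = 384619·1883 − 947·766670 = -1798913, so p = -1798913/1026286.
Then q = (766670 − 947·(-1798913/1026286))/384619 = 2050149/1026286.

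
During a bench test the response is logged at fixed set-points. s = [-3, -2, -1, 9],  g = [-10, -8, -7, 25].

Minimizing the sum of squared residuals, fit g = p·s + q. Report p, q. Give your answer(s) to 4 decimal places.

p = 2.9973, q = -2.2480

Sums needed: Σs·s = 95, Σs = 3, Σ1 = 4.
For Aᵀg: Σs·g = 278, Σg = 0.
AᵀA·[p, q]ᵀ = Aᵀg becomes [[95, 3]; [3, 4]]·[p, q]ᵀ = [278, 0]ᵀ.
det = 95·4 − 3² = 371.
p = (278·4 − 3·0)/371 = 1112/371; q = (95·0 − 3·278)/371 = -834/371.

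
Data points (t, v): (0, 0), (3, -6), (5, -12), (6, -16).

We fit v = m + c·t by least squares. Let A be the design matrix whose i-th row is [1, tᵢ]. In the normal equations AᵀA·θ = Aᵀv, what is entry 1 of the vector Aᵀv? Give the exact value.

Entry 1 ↔ basis 1, so (Aᵀv)_{1} = Σᵢ vᵢ = (1)·(0) + (1)·(-6) + (1)·(-12) + (1)·(-16) = -34.

-34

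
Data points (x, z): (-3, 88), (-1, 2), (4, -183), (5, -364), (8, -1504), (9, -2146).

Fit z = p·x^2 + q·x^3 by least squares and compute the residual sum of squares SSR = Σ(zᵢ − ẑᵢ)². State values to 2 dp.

SSR = 10.93

The normal equations are: 11620·p + 95722·q = -281316;  95722·p + 814036·q = -2394072.
Δ = 11620·814036 − 95722² = 296397036.
p = ((-281316)·814036 − 95722·(-2394072))/296397036 = 719336/1299987; q = (11620·(-2394072) − 95722·(-281316))/296397036 = -74248874/24699753.
Residuals: 5094690/2744417, -38516752/24699753, 4398331/8233251, -3945034/1899981, -7717600/24699753, 1633456/2744417; SSR = 89959787/8233251.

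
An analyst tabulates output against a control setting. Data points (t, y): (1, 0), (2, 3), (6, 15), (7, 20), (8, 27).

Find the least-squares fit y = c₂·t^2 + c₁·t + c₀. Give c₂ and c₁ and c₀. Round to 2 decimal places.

Setting ∂/∂c₂ … = 0 gives: 7810·c₂ + 1080·c₁ + 154·c₀ = 3260;  1080·c₂ + 154·c₁ + 24·c₀ = 452;  154·c₂ + 24·c₁ + 5·c₀ = 65.
(Σt^2·t^2 = 7810, Σt^2·t = 1080, Σt^2 = 154, Σt·t = 154, Σt = 24, Σ1 = 5, Σt^2·y = 3260, Σt·y = 452, Σy = 65.)
Row-reducing yields c₂ = 1373/3559, c₁ = 782/3559, c₀ = 225/3559.

c₂ = 0.39, c₁ = 0.22, c₀ = 0.06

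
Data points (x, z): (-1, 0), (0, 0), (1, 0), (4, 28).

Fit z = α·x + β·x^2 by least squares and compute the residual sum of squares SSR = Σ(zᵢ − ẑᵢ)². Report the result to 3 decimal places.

SSR = 5.723

AᵀA·[α, β]ᵀ = Aᵀz reads: 18·α + 64·β = 112;  64·α + 258·β = 448.
(Σx·x = 18, Σx·x^2 = 64, Σx^2·x^2 = 258, Σx·z = 112, Σx^2·z = 448.)
Δ = 18·258 − 64² = 548.
α = (112·258 − 64·448)/548 = 56/137; β = (18·448 − 64·112)/548 = 224/137.
Residuals: -168/137, 0, -280/137, 28/137; SSR = 784/137.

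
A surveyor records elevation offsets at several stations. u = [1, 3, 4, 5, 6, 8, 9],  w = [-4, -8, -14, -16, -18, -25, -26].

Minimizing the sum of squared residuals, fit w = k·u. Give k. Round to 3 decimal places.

k = -3.043

AᵀA·[k]ᵀ = Aᵀw reads: 232·k = -706.
k = (-706)/232 = -3.0431.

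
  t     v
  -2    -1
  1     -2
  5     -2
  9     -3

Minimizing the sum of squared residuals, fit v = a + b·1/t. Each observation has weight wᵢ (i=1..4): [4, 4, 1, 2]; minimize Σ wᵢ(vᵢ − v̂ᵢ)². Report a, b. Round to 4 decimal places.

a = -1.6888, b = -0.5876

Forming XᵀWX = [[11, 109/45]; [109/45, 10256/2025]] and XᵀWv = [-20, -106/15]ᵀ gives XᵀWX·[a, b]ᵀ = XᵀWv.
Eliminating b: (10256/2025)·(row 1) − (109/45)·(row 2) gives (2243/45)·a = (10256/2025)·(-20) − (109/45)·(-106/15) = -170458/2025, so a = -170458/100935.
Then b = ((-106/15) − (109/45)·(-170458/100935))/(10256/2025) = -1318/2243.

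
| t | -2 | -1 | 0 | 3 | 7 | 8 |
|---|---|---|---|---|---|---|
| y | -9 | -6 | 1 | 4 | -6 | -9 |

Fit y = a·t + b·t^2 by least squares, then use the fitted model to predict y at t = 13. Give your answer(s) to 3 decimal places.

ŷ = -53.546

With design matrix M, MᵀM = [[127, 873]; [873, 6595]] and Mᵀy = [-78, -876]ᵀ.
Eliminating b: 6595·(row 1) − 873·(row 2) gives 75436·a = 6595·(-78) − 873·(-876) = 250338, so a = 125169/37718.
Then b = ((-876) − 873·(125169/37718))/6595 = -21579/37718.
At t = 13: ŷ = (125169/37718)·(13) + (-21579/37718)·(169) = -1009827/18859.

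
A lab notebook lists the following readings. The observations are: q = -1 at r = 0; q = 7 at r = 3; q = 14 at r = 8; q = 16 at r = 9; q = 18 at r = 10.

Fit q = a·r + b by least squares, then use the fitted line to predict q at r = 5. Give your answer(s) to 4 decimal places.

q̂ = 9.0027

Entries of MᵀM: Σr·r = 254, Σr = 30, Σ1 = 5.
For Mᵀq: Σr·q = 457, Σq = 54.
Normal equations: [[254, 30]; [30, 5]]·[a, b]ᵀ = [457, 54]ᵀ.
det = 254·5 − 30² = 370.
a = (457·5 − 30·54)/370 = 133/74; b = (254·54 − 30·457)/370 = 3/185.
At r = 5: q̂ = (133/74)·(5) + (3/185)·(1) = 3331/370.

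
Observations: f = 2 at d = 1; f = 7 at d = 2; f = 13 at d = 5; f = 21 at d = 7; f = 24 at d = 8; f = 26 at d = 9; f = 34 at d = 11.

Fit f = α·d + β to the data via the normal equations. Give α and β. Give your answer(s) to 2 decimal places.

From the data, Σd·d = 345, Σd = 43, Σ1 = 7.
For Mᵀf: Σd·f = 1028, Σf = 127.
Normal equations: [[345, 43]; [43, 7]]·[α, β]ᵀ = [1028, 127]ᵀ.
Determinant 345·7 − 43² = 566.
α = (1028·7 − 43·127)/566 = 1735/566; β = (345·127 − 43·1028)/566 = -389/566.

α = 3.07, β = -0.69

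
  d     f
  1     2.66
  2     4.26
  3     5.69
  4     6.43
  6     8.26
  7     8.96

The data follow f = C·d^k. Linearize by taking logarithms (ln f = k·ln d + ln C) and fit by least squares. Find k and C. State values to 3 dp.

With ln fᵢ as the transformed response and ln dᵢ as the regressor:
AᵀA = [[10.6062, 6.9157]; [6.9157, 6]], rhs = [13.5447, 10.3315]ᵀ  (here Σln d = 6.9157, Σ(ln d)² = 10.6062, Σln f = 10.3315, Σln d·ln f = 13.5447).
Slope k = (n·Σln d·ln f − Σln d·Σln f)/(n·Σ(ln d)² − (Σln d)²) = (6·13.5447 − 6.9157·10.3315)/15.8099 = 0.62103; ln C = (Σln f − k·Σln d)/n = 1.00610, so C = exp(1.00610) = 2.73490.

k = 0.621, C = 2.735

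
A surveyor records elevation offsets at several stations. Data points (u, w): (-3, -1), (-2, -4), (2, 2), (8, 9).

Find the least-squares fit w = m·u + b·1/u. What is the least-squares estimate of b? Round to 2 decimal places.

b = 0.38

Compute the Gram sums: Σu·u = 81, Σu·1/u = 4, Σ1/u·1/u = 361/576.
And Σu·w = 87, Σ1/u·w = 107/24.
det = 81·(361/576) − 4² = 2225/64.
m = (87·(361/576) − 4·(107/24))/(2225/64) = 1409/1335; b = (81·(107/24) − 4·87)/(2225/64) = 168/445.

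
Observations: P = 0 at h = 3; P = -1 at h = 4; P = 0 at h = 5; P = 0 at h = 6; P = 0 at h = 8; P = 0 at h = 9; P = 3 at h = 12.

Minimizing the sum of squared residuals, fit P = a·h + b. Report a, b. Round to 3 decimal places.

a = 0.313, b = -1.813

Entries of AᵀA: Σh·h = 375, Σh = 47, Σ1 = 7.
Moment sums: Σh·P = 32, ΣP = 2.
So AᵀA·[a, b]ᵀ = AᵀP: [[375, 47]; [47, 7]]·[a, b]ᵀ = [32, 2]ᵀ.
Δ = 375·7 − 47² = 416.
a = (32·7 − 47·2)/416 = 5/16; b = (375·2 − 47·32)/416 = -29/16.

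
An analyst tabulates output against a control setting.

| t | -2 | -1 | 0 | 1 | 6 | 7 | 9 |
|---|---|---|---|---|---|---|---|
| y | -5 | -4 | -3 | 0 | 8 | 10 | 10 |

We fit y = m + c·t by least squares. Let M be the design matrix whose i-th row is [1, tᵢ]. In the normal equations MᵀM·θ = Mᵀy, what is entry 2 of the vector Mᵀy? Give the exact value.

Entry 2 ↔ basis t, so (Mᵀy)_{2} = Σᵢ (t)·yᵢ = (-2)·(-5) + (-1)·(-4) + (0)·(-3) + (1)·(0) + (6)·(8) + (7)·(10) + (9)·(10) = 222.

222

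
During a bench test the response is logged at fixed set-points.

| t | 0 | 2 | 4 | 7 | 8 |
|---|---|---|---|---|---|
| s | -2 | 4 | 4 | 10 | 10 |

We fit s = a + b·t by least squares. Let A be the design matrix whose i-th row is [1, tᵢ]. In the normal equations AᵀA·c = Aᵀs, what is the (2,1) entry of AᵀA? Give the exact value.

21

Row 2 ↔ basis t, column 1 ↔ basis 1, so (AᵀA)_{2,1} = Σᵢ t = (0)·(1) + (2)·(1) + (4)·(1) + (7)·(1) + (8)·(1) = 21.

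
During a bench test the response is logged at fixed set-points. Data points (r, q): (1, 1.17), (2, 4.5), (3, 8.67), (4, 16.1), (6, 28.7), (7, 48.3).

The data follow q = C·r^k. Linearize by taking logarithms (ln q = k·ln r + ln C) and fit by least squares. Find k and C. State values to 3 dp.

Taking logs, ln q = k·ln r + ln C, so regress ln q on ln r.
Σln r = 6.9157, Σ(ln r)² = 10.6062, Σln q = 13.8341, Σln r·ln q = 20.8276.
Equations: 10.6062·k + 6.9157·ln C = 20.8276;  6.9157·k + 6·ln C = 13.8341.
Solving (det = 15.8099): k = 1.85280, ln C = 0.17011, so C = exp(0.17011) = 1.18543.

k = 1.853, C = 1.185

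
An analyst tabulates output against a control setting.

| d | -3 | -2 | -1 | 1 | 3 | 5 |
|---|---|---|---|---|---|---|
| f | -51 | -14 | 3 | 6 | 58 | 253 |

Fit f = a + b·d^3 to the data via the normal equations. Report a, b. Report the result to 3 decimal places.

a = 3.532, b = 1.998

The normal system XᵀX·[a, b]ᵀ = Xᵀf is [[6, 117]; [117, 17149]]·[a, b]ᵀ = [255, 34683]ᵀ.
det = 6·17149 − 117² = 89205.
a = (255·17149 − 117·34683)/89205 = 105028/29735; b = (6·34683 − 117·255)/89205 = 59421/29735.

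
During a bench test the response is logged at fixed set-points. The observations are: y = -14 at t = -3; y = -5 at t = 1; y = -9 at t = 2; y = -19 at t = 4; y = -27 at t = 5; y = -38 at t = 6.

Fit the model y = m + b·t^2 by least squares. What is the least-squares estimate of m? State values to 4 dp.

Setting ∂/∂m … = 0 gives: 6·m + 91·b = -112;  91·m + 2275·b = -2514.
Δ = 6·2275 − 91² = 5369.
m = ((-112)·2275 − 91·(-2514))/5369 = -286/59; b = (6·(-2514) − 91·(-112))/5369 = -4892/5369.

m = -4.8475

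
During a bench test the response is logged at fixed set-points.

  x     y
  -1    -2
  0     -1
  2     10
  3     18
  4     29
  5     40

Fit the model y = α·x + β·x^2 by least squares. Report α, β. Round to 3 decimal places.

α = 3.085, β = 0.997

Compute the Gram sums: Σx·x = 55, Σx·x^2 = 223, Σx^2·x^2 = 979.
And Σx·y = 392, Σx^2·y = 1664.
So AᵀA·[α, β]ᵀ = Aᵀy: [[55, 223]; [223, 979]]·[α, β]ᵀ = [392, 1664]ᵀ.
det = 55·979 − 223² = 4116.
α = (392·979 − 223·1664)/4116 = 1058/343; β = (55·1664 − 223·392)/4116 = 342/343.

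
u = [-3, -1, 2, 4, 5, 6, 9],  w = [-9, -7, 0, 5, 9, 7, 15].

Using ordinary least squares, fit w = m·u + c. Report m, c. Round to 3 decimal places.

Setting ∂/∂m … = 0 gives: 172·m + 22·c = 276;  22·m + 7·c = 20.
(Σu·u = 172, Σu = 22, Σ1 = 7, Σu·w = 276, Σw = 20.)
Determinant 172·7 − 22² = 720.
m = (276·7 − 22·20)/720 = 373/180; c = (172·20 − 22·276)/720 = -329/90.

m = 2.072, c = -3.656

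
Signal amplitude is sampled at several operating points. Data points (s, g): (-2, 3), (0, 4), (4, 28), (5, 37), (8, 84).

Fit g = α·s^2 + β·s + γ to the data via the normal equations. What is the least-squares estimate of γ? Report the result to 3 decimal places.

γ = 3.303

The normal system XᵀX·[α, β, γ]ᵀ = Xᵀg is [[4993, 693, 109]; [693, 109, 15]; [109, 15, 5]]·[α, β, γ]ᵀ = [6761, 963, 156]ᵀ.
Row-reducing yields α = 84707/83798, β = 163707/83798, γ = 138382/41899.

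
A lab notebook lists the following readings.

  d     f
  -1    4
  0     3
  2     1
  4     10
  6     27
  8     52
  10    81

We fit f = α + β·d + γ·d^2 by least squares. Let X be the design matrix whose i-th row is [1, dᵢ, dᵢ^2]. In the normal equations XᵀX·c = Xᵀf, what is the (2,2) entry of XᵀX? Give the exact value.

Row 2 ↔ basis d, column 2 ↔ basis d, so (XᵀX)_{2,2} = Σᵢ (d)·(d) = (-1)·(-1) + (0)·(0) + (2)·(2) + (4)·(4) + (6)·(6) + (8)·(8) + (10)·(10) = 221.

221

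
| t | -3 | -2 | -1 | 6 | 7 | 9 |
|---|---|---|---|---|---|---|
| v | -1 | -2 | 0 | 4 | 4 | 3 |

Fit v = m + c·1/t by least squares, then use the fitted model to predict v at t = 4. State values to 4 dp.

v̂ = 3.4678

XᵀX·[m, c]ᵀ = Xᵀv reads: 6·m + (-89/63)·c = 8;  (-89/63)·m + (11285/7938)·c = 61/21.
(Σ1 = 6, Σ1/t = -89/63, Σ1/t·1/t = 11285/7938, Σv = 8, Σ1/t·v = 61/21.)
Δ = 6·(11285/7938) − (-89/63)² = 25934/3969.
m = (8·(11285/7938) − (-89/63)·(61/21))/(25934/3969) = 61427/25934; c = (6·(61/21) − (-89/63)·8)/(25934/3969) = 57015/12967.
At t = 4: v̂ = (61427/25934)·(1) + (57015/12967)·(1/4) = 179869/51868.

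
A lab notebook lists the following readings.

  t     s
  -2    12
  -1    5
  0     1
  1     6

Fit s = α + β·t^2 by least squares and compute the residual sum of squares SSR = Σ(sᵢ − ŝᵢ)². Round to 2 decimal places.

Setting ∂/∂α … = 0 gives: 4·α + 6·β = 24;  6·α + 18·β = 59.
Determinant 4·18 − 6² = 36.
α = (24·18 − 6·59)/36 = 13/6; β = (4·59 − 6·24)/36 = 23/9.
Residuals: -7/18, 5/18, -7/6, 23/18; SSR = 29/9.

SSR = 3.22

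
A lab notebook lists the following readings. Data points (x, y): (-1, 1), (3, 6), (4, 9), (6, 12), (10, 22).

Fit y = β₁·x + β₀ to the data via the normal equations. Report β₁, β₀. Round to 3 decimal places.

β₁ = 1.917, β₀ = 1.564

Normal-equation sums: Σx·x = 162, Σx = 22, Σ1 = 5.
And Σx·y = 345, Σy = 50.
MᵀM·[β₁, β₀]ᵀ = Mᵀy becomes [[162, 22]; [22, 5]]·[β₁, β₀]ᵀ = [345, 50]ᵀ.
Eliminating β₀: 5·(row 1) − 22·(row 2) gives 326·β₁ = 5·345 − 22·50 = 625, so β₁ = 625/326.
Then β₀ = (50 − 22·(625/326))/5 = 255/163.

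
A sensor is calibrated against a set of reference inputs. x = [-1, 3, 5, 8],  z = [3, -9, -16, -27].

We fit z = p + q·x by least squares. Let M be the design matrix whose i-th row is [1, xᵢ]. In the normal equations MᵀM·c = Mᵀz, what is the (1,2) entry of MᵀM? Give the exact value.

15

Row 1 ↔ basis 1, column 2 ↔ basis x, so (MᵀM)_{1,2} = Σᵢ x = (1)·(-1) + (1)·(3) + (1)·(5) + (1)·(8) = 15.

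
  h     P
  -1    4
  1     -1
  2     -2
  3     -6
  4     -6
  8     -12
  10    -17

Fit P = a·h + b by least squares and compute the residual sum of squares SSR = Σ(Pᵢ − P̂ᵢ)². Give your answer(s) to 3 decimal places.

Normal-equation sums: Σh·h = 195, Σh = 27, Σ1 = 7.
Moment sums: Σh·P = -317, ΣP = -40.
Eliminating b: 7·(row 1) − 27·(row 2) gives 636·a = 7·(-317) − 27·(-40) = -1139, so a = -1139/636.
Then b = ((-40) − 27·(-1139/636))/7 = 253/212.
Residuals: 323/318, -64/159, 247/636, -193/106, -19/636, 721/636, -181/636; SSR = 3833/636.

SSR = 6.027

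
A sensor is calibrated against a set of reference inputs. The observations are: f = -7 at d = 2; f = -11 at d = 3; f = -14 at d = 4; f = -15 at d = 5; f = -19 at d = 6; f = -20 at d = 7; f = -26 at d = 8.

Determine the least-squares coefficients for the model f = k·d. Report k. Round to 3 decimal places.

The normal system AᵀA·[k]ᵀ = Aᵀf is [[203]]·[k]ᵀ = [-640]ᵀ.
k = (-640)/203 = -3.15271.

k = -3.153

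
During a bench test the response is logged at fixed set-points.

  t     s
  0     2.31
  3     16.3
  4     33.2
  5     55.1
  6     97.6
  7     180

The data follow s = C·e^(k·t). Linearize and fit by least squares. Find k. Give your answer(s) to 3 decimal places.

k = 0.620

With ln sᵢ as the transformed response and tᵢ as the regressor:
Sums: Σt = 25.0000, Σ(t)² = 135.0000, Σln s = 20.9139, Σt·ln s = 106.2654.
Normal system: [[135.0000, 25.0000]; [25.0000, 6]]·[k, ln C]ᵀ = [106.2654, 20.9139]ᵀ.
Slope k = (n·Σt·ln s − Σt·Σln s)/(n·Σ(t)² − (Σt)²) = (6·106.2654 − 25.0000·20.9139)/185.0000 = 0.62024; ln C = (Σln s − k·Σt)/n = 0.90134.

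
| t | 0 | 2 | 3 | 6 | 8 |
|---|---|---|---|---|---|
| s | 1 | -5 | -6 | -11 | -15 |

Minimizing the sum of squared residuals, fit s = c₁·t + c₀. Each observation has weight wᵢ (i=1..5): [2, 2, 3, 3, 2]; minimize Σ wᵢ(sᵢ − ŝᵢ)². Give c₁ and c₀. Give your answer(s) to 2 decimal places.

From the data, Σwᵢ·t·t = 271, Σwᵢ·t = 47, Σwᵢ·1 = 12.
For MᵀWs: Σwᵢ·t·s = -512, Σwᵢ·s = -89.
Determinant 271·12 − 47² = 1043.
c₁ = ((-512)·12 − 47·(-89))/1043 = -1961/1043; c₀ = (271·(-89) − 47·(-512))/1043 = -55/1043.

c₁ = -1.88, c₀ = -0.05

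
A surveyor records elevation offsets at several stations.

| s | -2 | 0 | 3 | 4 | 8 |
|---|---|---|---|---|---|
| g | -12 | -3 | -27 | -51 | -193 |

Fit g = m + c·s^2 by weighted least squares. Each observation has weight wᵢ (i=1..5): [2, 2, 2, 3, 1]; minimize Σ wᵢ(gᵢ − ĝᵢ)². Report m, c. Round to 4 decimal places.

m = -1.6560, c = -2.9959

Entries of XᵀWX: Σwᵢ·1 = 10, Σwᵢ·s^2 = 138, Σwᵢ·s^2·s^2 = 5058.
For XᵀWg: Σwᵢ·g = -430, Σwᵢ·s^2·g = -15382.
XᵀWX·[m, c]ᵀ = XᵀWg becomes [[10, 138]; [138, 5058]]·[m, c]ᵀ = [-430, -15382]ᵀ.
Determinant 10·5058 − 138² = 31536.
m = ((-430)·5058 − 138·(-15382))/31536 = -1088/657; c = (10·(-15382) − 138·(-430))/31536 = -5905/1971.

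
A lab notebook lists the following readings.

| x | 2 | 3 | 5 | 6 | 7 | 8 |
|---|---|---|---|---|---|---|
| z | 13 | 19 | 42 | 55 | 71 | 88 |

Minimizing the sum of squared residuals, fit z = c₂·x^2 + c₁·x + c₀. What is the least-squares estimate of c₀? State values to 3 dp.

c₀ = 2.800

Setting ∂/∂c₂ … = 0 gives: 8515·c₂ + 1231·c₁ + 187·c₀ = 12364;  1231·c₂ + 187·c₁ + 31·c₀ = 1824;  187·c₂ + 31·c₁ + 6·c₀ = 288.
Row-reducing yields c₂ = 59/60, c₁ = 169/60, c₀ = 14/5.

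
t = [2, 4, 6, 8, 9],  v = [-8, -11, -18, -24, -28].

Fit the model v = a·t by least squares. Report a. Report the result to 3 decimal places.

AᵀA·[a]ᵀ = Aᵀv reads: 201·a = -612.
a = (-612)/201 = -3.04478.

a = -3.045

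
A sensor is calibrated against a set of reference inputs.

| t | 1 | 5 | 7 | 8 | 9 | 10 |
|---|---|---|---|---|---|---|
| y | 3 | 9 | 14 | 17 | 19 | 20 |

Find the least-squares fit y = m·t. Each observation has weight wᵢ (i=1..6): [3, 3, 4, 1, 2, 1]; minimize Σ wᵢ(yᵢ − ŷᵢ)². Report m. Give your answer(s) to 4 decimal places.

m = 2.0233

Forming MᵀWM = [[600]] and MᵀWy = [1214]ᵀ gives MᵀWM·[m]ᵀ = MᵀWy.
Hence m = 1214 / 600 ≈ 2.02333.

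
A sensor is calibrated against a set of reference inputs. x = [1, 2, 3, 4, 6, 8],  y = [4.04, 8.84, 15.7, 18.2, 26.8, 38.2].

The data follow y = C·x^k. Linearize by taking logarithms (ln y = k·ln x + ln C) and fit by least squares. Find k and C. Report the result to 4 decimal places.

k = 1.0612, C = 4.2496

With ln yᵢ as the transformed response and ln xᵢ as the regressor:
AᵀA = [[11.1437, 7.0493]; [7.0493, 6]], rhs = [22.0251, 16.1619]ᵀ  (here Σln x = 7.0493, Σ(ln x)² = 11.1437, Σln y = 16.1619, Σln x·ln y = 22.0251).
Δ = 11.1437·6 − (7.0493)² = 17.1702; k = (22.0251·6 − 7.0493·16.1619)/17.1702 = 1.06123, ln C = (11.1437·16.1619 − 7.0493·22.0251)/17.1702 = 1.44683, so C = exp(1.44683) = 4.24961.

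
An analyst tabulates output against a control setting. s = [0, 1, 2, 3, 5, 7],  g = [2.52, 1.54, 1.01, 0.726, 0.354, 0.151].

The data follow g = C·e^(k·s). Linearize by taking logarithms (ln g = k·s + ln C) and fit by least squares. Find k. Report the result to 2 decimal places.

Taking logs, ln g = k·s + ln C, so regress ln g on s.
XᵀX = [[88.0000, 18.0000]; [18.0000, 6]], rhs = [-18.9346, -1.8831]ᵀ  (here Σs = 18.0000, Σ(s)² = 88.0000, Σln g = -1.8831, Σs·ln g = -18.9346).
Δ = 88.0000·6 − (18.0000)² = 204.0000; k = (-18.9346·6 − 18.0000·-1.8831)/204.0000 = -0.39074, ln C = (88.0000·-1.8831 − 18.0000·-18.9346)/204.0000 = 0.85836.

k = -0.39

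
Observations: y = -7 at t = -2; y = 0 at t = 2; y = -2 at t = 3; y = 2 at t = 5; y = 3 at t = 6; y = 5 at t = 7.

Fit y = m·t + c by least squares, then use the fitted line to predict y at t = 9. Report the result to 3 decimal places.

ŷ = 7.106

XᵀX·[m, c]ᵀ = Xᵀy reads: 127·m + 21·c = 71;  21·m + 6·c = 1.
Δ = 127·6 − 21² = 321.
m = (71·6 − 21·1)/321 = 135/107; c = (127·1 − 21·71)/321 = -1364/321.
At t = 9: ŷ = (135/107)·(9) + (-1364/321)·(1) = 2281/321.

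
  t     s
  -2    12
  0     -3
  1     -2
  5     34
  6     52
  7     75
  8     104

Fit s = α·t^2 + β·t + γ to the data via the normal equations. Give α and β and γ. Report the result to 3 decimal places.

The normal equations are: 8435·α + 1189·β + 179·γ = 13099;  1189·α + 179·β + 25·γ = 1813;  179·α + 25·β + 7·γ = 272.
(Σt^2·t^2 = 8435, Σt^2·t = 1189, Σt^2 = 179, Σt·t = 179, Σt = 25, Σ1 = 7, Σt^2·s = 13099, Σt·s = 1813, Σs = 272.)
Solving the 3×3 system (Gaussian elimination) gives α = 154949/76836, β = -228667/76836, γ = -13331/6403.

α = 2.017, β = -2.976, γ = -2.082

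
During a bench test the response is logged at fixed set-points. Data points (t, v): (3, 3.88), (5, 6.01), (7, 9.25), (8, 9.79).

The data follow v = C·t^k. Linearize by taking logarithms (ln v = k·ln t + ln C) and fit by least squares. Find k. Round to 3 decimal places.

With ln vᵢ as the transformed response and ln tᵢ as the regressor:
Σln t = 6.7334, Σ(ln t)² = 11.9079, Σln v = 7.6552, Σln t·ln v = 13.4488.
Equations: 11.9079·k + 6.7334·ln C = 13.4488;  6.7334·k + 4·ln C = 7.6552.
Δ = 11.9079·4 − (6.7334)² = 2.2928; k = (13.4488·4 − 6.7334·7.6552)/2.2928 = 0.98107, ln C = (11.9079·7.6552 − 6.7334·13.4488)/2.2928 = 0.26232.

k = 0.981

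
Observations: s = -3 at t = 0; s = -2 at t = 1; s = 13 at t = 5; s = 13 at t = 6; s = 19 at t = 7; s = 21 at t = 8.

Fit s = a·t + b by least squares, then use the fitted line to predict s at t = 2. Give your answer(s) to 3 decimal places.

ŝ = 2.340

Forming MᵀM = [[175, 27]; [27, 6]] and Mᵀs = [442, 61]ᵀ gives MᵀM·[a, b]ᵀ = Mᵀs.
det = 175·6 − 27² = 321.
a = (442·6 − 27·61)/321 = 335/107; b = (175·61 − 27·442)/321 = -1259/321.
At t = 2: ŝ = (335/107)·(2) + (-1259/321)·(1) = 751/321.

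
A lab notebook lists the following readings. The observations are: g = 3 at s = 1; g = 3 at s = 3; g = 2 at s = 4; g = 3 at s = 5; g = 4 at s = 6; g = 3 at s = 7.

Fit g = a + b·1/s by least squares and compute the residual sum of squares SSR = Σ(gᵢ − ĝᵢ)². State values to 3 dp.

SSR = 1.987

Entries of XᵀX: Σ1 = 6, Σ1/s = 293/140, Σ1/s·1/s = 222581/176400.
Right-hand side: Σg = 18, Σ1/s·g = 1301/210.
Normal equations: [[6, 293/140]; [293/140, 222581/176400]]·[a, b]ᵀ = [18, 1301/210]ᵀ.
det = 6·(222581/176400) − (293/140)² = 37523/11760.
a = (18·(222581/176400) − (293/140)·(1301/210))/(37523/11760) = 114620/37523; b = (6·(1301/210) − (293/140)·18)/(37523/11760) = -5880/37523.
Residuals: 3829/37523, -91/37523, -38104/37523, -875/37523, 36452/37523, -1211/37523; SSR = 74556/37523.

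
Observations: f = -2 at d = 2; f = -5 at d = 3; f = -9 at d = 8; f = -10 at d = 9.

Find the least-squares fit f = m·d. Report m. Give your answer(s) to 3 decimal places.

m = -1.146

MᵀM·[m]ᵀ = Mᵀf reads: 158·m = -181.
(Σd·d = 158, Σd·f = -181.)
Hence m = -181 / 158 ≈ -1.14557.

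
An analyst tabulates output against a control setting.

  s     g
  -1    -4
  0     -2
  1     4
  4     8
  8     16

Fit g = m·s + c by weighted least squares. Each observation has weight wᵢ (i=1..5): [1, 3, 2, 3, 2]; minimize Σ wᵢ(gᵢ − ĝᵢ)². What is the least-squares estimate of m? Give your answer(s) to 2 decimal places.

m = 2.16

Entries of XᵀWX: Σwᵢ·s·s = 179, Σwᵢ·s = 29, Σwᵢ·1 = 11.
Right-hand side: Σwᵢ·s·g = 364, Σwᵢ·g = 54.
Eliminating c: 11·(row 1) − 29·(row 2) gives 1128·m = 11·364 − 29·54 = 2438, so m = 1219/564.
Then c = (54 − 29·(1219/564))/11 = -445/564.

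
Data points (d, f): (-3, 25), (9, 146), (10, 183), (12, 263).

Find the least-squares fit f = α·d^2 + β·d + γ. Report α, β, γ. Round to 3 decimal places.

Forming XᵀX = [[37378, 3430, 334]; [3430, 334, 28]; [334, 28, 4]] and Xᵀf = [68223, 6225, 617]ᵀ gives XᵀX·[α, β, γ]ᵀ = Xᵀf.
Inverting the 3×3 Gram matrix, [α, β, γ]ᵀ = [24859/13002, -8566/6501, 24878/6501]ᵀ.

α = 1.912, β = -1.318, γ = 3.827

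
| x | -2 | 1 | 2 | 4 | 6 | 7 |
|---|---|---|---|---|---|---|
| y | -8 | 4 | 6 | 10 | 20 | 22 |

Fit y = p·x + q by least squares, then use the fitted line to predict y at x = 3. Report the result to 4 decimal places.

ŷ = 9.0000

Entries of MᵀM: Σx·x = 110, Σx = 18, Σ1 = 6.
And Σx·y = 346, Σy = 54.
Determinant 110·6 − 18² = 336.
p = (346·6 − 18·54)/336 = 23/7; q = (110·54 − 18·346)/336 = -6/7.
At x = 3: ŷ = (23/7)·(3) + (-6/7)·(1) = 9.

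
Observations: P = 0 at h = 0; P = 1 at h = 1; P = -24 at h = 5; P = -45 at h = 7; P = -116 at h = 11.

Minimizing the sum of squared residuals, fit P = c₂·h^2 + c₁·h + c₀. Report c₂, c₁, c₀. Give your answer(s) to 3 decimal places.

Entries of XᵀX: Σh^2·h^2 = 17668, Σh^2·h = 1800, Σh^2 = 196, Σh·h = 196, Σh = 24, Σ1 = 5.
And Σh^2·P = -16840, Σh·P = -1710, ΣP = -184.
Solving the 3×3 system (Gaussian elimination) gives c₂ = -21091/21421, c₁ = 10161/42842, c₀ = 14088/21421.

c₂ = -0.985, c₁ = 0.237, c₀ = 0.658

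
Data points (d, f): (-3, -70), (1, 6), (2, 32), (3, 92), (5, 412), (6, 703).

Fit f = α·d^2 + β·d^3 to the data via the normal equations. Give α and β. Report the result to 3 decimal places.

α = 1.317, β = 3.034

Sums needed: Σd^2·d^2 = 2100, Σd^2·d^3 = 10934, Σd^3·d^3 = 63804.
Right-hand side: Σd^2·f = 35940, Σd^3·f = 207984.
Eliminating β: 63804·(row 1) − 10934·(row 2) gives 14436044·α = 63804·35940 − 10934·207984 = 19018704, so α = 4754676/3609011.
Then β = (207984 − 10934·(4754676/3609011))/63804 = 1564230/515573.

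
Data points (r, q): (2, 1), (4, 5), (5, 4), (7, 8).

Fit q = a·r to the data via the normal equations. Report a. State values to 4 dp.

a = 1.0426

The normal system AᵀA·[a]ᵀ = Aᵀq is [[94]]·[a]ᵀ = [98]ᵀ.
a = 98/94 = 1.04255.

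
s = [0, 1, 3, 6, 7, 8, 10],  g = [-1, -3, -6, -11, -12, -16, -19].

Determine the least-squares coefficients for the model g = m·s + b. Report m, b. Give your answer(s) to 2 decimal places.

The normal equations are: 259·m + 35·b = -489;  35·m + 7·b = -68.
Eliminating b: 7·(row 1) − 35·(row 2) gives 588·m = 7·(-489) − 35·(-68) = -1043, so m = -149/84.
Then b = ((-68) − 35·(-149/84))/7 = -71/84.

m = -1.77, b = -0.85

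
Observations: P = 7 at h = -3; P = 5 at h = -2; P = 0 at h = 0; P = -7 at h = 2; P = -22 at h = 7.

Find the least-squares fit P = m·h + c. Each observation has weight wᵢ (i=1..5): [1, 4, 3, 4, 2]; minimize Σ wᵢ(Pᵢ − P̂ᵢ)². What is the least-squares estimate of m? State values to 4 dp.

Entries of AᵀWA: Σwᵢ·h·h = 139, Σwᵢ·h = 11, Σwᵢ·1 = 14.
Moment sums: Σwᵢ·h·P = -425, Σwᵢ·P = -45.
Normal equations: [[139, 11]; [11, 14]]·[m, c]ᵀ = [-425, -45]ᵀ.
det = 139·14 − 11² = 1825.
m = ((-425)·14 − 11·(-45))/1825 = -1091/365; c = (139·(-45) − 11·(-425))/1825 = -316/365.

m = -2.9890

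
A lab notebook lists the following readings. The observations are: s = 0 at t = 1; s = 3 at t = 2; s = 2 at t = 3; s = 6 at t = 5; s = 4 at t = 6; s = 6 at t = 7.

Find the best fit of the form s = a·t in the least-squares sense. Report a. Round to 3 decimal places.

a = 0.871

MᵀM·[a]ᵀ = Mᵀs reads: 124·a = 108.
(Σt·t = 124, Σt·s = 108.)
a = 108/124 = 0.870968.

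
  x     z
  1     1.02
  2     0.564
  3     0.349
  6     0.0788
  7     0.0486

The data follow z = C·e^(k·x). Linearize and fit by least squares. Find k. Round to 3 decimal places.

Taking logs, ln z = k·x + ln C, so regress ln z on x.
Σx = 19.0000, Σ(x)² = 99.0000, Σln z = -7.1706, Σx·ln z = -40.6976.
Equations: 99.0000·k + 19.0000·ln C = -40.6976;  19.0000·k + 5·ln C = -7.1706.
Δ = 99.0000·5 − (19.0000)² = 134.0000; k = (-40.6976·5 − 19.0000·-7.1706)/134.0000 = -0.50185, ln C = (99.0000·-7.1706 − 19.0000·-40.6976)/134.0000 = 0.47291.

k = -0.502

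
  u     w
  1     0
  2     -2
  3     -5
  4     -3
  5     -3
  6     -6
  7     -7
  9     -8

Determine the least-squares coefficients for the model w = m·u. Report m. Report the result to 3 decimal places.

m = -0.919

Sums needed: Σu·u = 221.
And Σu·w = -203.
AᵀA·[m]ᵀ = Aᵀw becomes [[221]]·[m]ᵀ = [-203]ᵀ.
m = (-203)/221 = -0.918552.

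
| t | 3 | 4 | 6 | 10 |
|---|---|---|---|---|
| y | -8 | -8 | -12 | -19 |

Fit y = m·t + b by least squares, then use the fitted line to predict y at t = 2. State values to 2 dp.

From the data, Σt·t = 161, Σt = 23, Σ1 = 4.
Moment sums: Σt·y = -318, Σy = -47.
Normal equations: [[161, 23]; [23, 4]]·[m, b]ᵀ = [-318, -47]ᵀ.
Eliminating b: 4·(row 1) − 23·(row 2) gives 115·m = 4·(-318) − 23·(-47) = -191, so m = -191/115.
Then b = ((-47) − 23·(-191/115))/4 = -11/5.
At t = 2: ŷ = (-191/115)·(2) + (-11/5)·(1) = -127/23.

ŷ = -5.52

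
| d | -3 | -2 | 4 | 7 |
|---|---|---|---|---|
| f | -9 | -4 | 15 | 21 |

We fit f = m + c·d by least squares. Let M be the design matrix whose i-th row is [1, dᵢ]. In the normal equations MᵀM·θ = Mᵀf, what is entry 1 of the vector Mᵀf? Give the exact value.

23

Entry 1 ↔ basis 1, so (Mᵀf)_{1} = Σᵢ fᵢ = (1)·(-9) + (1)·(-4) + (1)·(15) + (1)·(21) = 23.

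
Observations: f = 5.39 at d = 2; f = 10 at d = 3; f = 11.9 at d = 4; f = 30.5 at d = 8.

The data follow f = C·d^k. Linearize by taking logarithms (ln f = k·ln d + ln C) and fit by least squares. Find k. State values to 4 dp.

Linearized form: ln f = k·ln d + ln C. From the 4 transformed points,
AᵀA = [[7.9333, 5.2575]; [5.2575, 4]], rhs = [14.2375, 9.8814]ᵀ  (here Σln d = 5.2575, Σ(ln d)² = 7.9333, Σln f = 9.8814, Σln d·ln f = 14.2375).
Δ = 7.9333·4 − (5.2575)² = 4.0919; k = (14.2375·4 − 5.2575·9.8814)/4.0919 = 1.22155, ln C = (7.9333·9.8814 − 5.2575·14.2375)/4.0919 = 0.86478.

k = 1.2215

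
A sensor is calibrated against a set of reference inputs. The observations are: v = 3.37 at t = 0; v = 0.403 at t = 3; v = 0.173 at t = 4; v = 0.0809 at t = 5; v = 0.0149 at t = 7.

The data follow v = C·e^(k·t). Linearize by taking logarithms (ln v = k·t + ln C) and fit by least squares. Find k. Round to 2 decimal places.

Taking logs, ln v = k·t + ln C, so regress ln v on t.
Σt = 19.0000, Σ(t)² = 99.0000, Σln v = -8.1693, Σt·ln v = -51.7618.
Equations: 99.0000·k + 19.0000·ln C = -51.7618;  19.0000·k + 5·ln C = -8.1693.
Solving (det = 134.0000): k = -0.77308, ln C = 1.30382.

k = -0.77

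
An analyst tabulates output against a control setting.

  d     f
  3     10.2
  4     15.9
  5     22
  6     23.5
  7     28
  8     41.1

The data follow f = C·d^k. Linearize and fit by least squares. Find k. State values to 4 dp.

k = 1.2871

Taking logs, ln f = k·ln d + ln C, so regress ln f on ln d.
Σln d = 9.9115, Σ(ln d)² = 17.0401, Σln f = 18.3850, Σln d·ln f = 31.2292.
Equations: 17.0401·k + 9.9115·ln C = 31.2292;  9.9115·k + 6·ln C = 18.3850.
Slope k = (n·Σln d·ln f − Σln d·Σln f)/(n·Σ(ln d)² − (Σln d)²) = (6·31.2292 − 9.9115·18.3850)/4.0036 = 1.28713; ln C = (Σln f − k·Σln d)/n = 0.93794.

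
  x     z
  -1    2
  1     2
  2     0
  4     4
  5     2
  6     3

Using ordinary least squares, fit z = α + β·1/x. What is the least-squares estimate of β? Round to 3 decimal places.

MᵀM·[α, β]ᵀ = Mᵀz reads: 6·α + (67/60)·β = 13;  (67/60)·α + (8569/3600)·β = 19/10.
(Σ1 = 6, Σ1/x = 67/60, Σ1/x·1/x = 8569/3600, Σz = 13, Σ1/x·z = 19/10.)
Eliminating β: (8569/3600)·(row 1) − (67/60)·(row 2) gives (1877/144)·α = (8569/3600)·13 − (67/60)·(19/10) = 103759/3600, so α = 103759/46925.
Then β = ((19/10) − (67/60)·(103759/46925))/(8569/3600) = -2244/9385.

β = -0.239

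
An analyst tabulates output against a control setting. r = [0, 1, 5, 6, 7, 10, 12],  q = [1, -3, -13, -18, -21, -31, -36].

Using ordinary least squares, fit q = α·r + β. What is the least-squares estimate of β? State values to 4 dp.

Entries of XᵀX: Σr·r = 355, Σr = 41, Σ1 = 7.
Moment sums: Σr·q = -1065, Σq = -121.
Δ = 355·7 − 41² = 804.
α = ((-1065)·7 − 41·(-121))/804 = -1247/402; β = (355·(-121) − 41·(-1065))/804 = 355/402.

β = 0.8831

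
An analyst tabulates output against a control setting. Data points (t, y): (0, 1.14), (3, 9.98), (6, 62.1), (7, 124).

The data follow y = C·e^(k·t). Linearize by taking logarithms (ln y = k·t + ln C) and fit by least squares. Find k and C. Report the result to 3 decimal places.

k = 0.663, C = 1.212

Taking logs, ln y = k·t + ln C, so regress ln y on t.
Σt = 16.0000, Σ(t)² = 94.0000, Σln y = 11.3806, Σt·ln y = 65.4162.
Equations: 94.0000·k + 16.0000·ln C = 65.4162;  16.0000·k + 4·ln C = 11.3806.
Slope k = (n·Σt·ln y − Σt·Σln y)/(n·Σ(t)² − (Σt)²) = (4·65.4162 − 16.0000·11.3806)/120.0000 = 0.66312; ln C = (Σln y − k·Σt)/n = 0.19267, so C = exp(0.19267) = 1.21249.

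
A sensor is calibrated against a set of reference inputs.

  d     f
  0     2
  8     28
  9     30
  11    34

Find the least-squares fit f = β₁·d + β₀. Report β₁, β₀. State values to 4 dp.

β₁ = 3.0000, β₀ = 2.5000

Entries of XᵀX: Σd·d = 266, Σd = 28, Σ1 = 4.
Right-hand side: Σd·f = 868, Σf = 94.
Normal equations: [[266, 28]; [28, 4]]·[β₁, β₀]ᵀ = [868, 94]ᵀ.
det = 266·4 − 28² = 280.
β₁ = (868·4 − 28·94)/280 = 3; β₀ = (266·94 − 28·868)/280 = 5/2.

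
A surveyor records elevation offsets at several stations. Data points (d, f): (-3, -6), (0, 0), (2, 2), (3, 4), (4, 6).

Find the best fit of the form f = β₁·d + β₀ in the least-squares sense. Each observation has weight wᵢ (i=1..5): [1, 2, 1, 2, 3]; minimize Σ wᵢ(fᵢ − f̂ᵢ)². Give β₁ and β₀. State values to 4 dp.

The normal system MᵀWM·[β₁, β₀]ᵀ = MᵀWf is [[79, 17]; [17, 9]]·[β₁, β₀]ᵀ = [118, 22]ᵀ.
det = 79·9 − 17² = 422.
β₁ = (118·9 − 17·22)/422 = 344/211; β₀ = (79·22 − 17·118)/422 = -134/211.

β₁ = 1.6303, β₀ = -0.6351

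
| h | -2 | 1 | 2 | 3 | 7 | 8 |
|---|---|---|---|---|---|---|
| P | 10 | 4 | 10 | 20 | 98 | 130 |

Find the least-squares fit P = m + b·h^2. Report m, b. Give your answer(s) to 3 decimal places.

m = 1.983, b = 1.986

Entries of AᵀA: Σ1 = 6, Σh^2 = 131, Σh^2·h^2 = 6611.
For AᵀP: ΣP = 272, Σh^2·P = 13386.
So AᵀA·[m, b]ᵀ = AᵀP: [[6, 131]; [131, 6611]]·[m, b]ᵀ = [272, 13386]ᵀ.
Δ = 6·6611 − 131² = 22505.
m = (272·6611 − 131·13386)/22505 = 44626/22505; b = (6·13386 − 131·272)/22505 = 44684/22505.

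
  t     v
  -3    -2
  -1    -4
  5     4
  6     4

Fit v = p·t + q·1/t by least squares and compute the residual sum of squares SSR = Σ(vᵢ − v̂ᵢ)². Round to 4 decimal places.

SSR = 0.9092

Normal-equation sums: Σt·t = 71, Σt·1/t = 4, Σ1/t·1/t = 1061/900.
For Aᵀv: Σt·v = 54, Σ1/t·v = 92/15.
So AᵀA·[p, q]ᵀ = Aᵀv: [[71, 4]; [4, 1061/900]]·[p, q]ᵀ = [54, 92/15]ᵀ.
Δ = 71·(1061/900) − 4² = 60931/900.
p = (54·(1061/900) − 4·(92/15))/(60931/900) = 35214/60931; q = (71·(92/15) − 4·54)/(60931/900) = 197520/60931.
Residuals: 49620/60931, -10990/60931, 28150/60931, -480/60931; SSR = 55400/60931.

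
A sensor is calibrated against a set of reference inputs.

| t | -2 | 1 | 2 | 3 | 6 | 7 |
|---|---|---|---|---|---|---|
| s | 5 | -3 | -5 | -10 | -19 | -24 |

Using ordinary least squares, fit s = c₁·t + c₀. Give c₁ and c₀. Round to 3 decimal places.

From the data, Σt·t = 103, Σt = 17, Σ1 = 6.
Moment sums: Σt·s = -335, Σs = -56.
So AᵀA·[c₁, c₀]ᵀ = Aᵀs: [[103, 17]; [17, 6]]·[c₁, c₀]ᵀ = [-335, -56]ᵀ.
Δ = 103·6 − 17² = 329.
c₁ = ((-335)·6 − 17·(-56))/329 = -1058/329; c₀ = (103·(-56) − 17·(-335))/329 = -73/329.

c₁ = -3.216, c₀ = -0.222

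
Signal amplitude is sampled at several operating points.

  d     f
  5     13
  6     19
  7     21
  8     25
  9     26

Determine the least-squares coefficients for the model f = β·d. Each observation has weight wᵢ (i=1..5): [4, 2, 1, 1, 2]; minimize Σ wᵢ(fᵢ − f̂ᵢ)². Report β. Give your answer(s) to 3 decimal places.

β = 2.915

Forming MᵀWM = [[447]] and MᵀWf = [1303]ᵀ gives MᵀWM·[β]ᵀ = MᵀWf.
β = 1303/447 = 2.91499.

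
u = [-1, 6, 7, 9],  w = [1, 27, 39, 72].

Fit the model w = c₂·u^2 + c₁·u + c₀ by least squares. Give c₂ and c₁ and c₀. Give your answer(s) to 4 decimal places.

Entries of AᵀA: Σu^2·u^2 = 10259, Σu^2·u = 1287, Σu^2 = 167, Σu·u = 167, Σu = 21, Σ1 = 4.
Moment sums: Σu^2·w = 8716, Σu·w = 1082, Σw = 139.
AᵀA·[c₂, c₁, c₀]ᵀ = Aᵀw becomes [[10259, 1287, 167]; [1287, 167, 21]; [167, 21, 4]]·[c₂, c₁, c₀]ᵀ = [8716, 1082, 139]ᵀ.
Row-reducing yields c₂ = 10394/9109, c₁ = -18599/9109, c₀ = -19767/9109.

c₂ = 1.1411, c₁ = -2.0418, c₀ = -2.1701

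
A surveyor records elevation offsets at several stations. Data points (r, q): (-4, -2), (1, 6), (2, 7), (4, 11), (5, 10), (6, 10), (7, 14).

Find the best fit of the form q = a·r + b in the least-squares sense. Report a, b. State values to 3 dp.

a = 1.333, b = 4.000

Forming MᵀM = [[147, 21]; [21, 7]] and Mᵀq = [280, 56]ᵀ gives MᵀM·[a, b]ᵀ = Mᵀq.
Δ = 147·7 − 21² = 588.
a = (280·7 − 21·56)/588 = 4/3; b = (147·56 − 21·280)/588 = 4.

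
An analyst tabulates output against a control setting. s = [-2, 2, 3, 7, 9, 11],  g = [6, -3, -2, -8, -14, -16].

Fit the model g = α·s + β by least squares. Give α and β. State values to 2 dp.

α = -1.67, β = 2.18

Sums needed: Σs·s = 268, Σs = 30, Σ1 = 6.
Moment sums: Σs·g = -382, Σg = -37.
So MᵀM·[α, β]ᵀ = Mᵀg: [[268, 30]; [30, 6]]·[α, β]ᵀ = [-382, -37]ᵀ.
det = 268·6 − 30² = 708.
α = ((-382)·6 − 30·(-37))/708 = -197/118; β = (268·(-37) − 30·(-382))/708 = 386/177.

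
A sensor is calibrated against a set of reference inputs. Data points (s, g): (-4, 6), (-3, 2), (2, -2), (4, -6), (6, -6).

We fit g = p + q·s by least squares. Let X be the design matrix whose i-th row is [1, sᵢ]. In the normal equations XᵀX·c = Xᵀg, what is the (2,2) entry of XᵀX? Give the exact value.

Row 2 ↔ basis s, column 2 ↔ basis s, so (XᵀX)_{2,2} = Σᵢ (s)·(s) = (-4)·(-4) + (-3)·(-3) + (2)·(2) + (4)·(4) + (6)·(6) = 81.

81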